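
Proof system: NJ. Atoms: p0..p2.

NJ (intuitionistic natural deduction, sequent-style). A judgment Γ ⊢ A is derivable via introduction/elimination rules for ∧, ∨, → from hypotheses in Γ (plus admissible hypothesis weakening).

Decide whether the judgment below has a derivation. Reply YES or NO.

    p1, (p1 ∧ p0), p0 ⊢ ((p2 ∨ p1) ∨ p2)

Derivation (root first):
[∨I₁] p1, (p1 ∧ p0), p0 ⊢ ((p2 ∨ p1) ∨ p2)
  [Wk] p1, (p1 ∧ p0), p0 ⊢ (p2 ∨ p1)
    [Wk] p1, (p1 ∧ p0) ⊢ (p2 ∨ p1)
      [∨I₂] p1 ⊢ (p2 ∨ p1)
        [Ax] p1 ⊢ p1

Result: YES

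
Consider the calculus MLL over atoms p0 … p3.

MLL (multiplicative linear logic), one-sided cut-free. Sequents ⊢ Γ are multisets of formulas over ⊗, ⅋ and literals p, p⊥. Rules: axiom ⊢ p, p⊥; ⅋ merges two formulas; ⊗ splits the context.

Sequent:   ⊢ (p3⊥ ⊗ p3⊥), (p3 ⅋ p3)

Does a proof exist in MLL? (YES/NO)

Proof tree:
[⅋]  ⊢ (p3⊥ ⊗ p3⊥), (p3 ⅋ p3)
  [⊗]  ⊢ p3, p3, (p3⊥ ⊗ p3⊥)
    [Ax]  ⊢ p3, p3⊥
    [Ax]  ⊢ p3, p3⊥

Result: YES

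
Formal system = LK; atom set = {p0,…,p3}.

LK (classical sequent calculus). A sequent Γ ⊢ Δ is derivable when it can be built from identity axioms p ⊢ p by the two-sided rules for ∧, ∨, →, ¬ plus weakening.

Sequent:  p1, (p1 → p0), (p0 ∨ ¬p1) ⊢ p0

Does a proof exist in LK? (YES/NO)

Proof tree:
[∨L] p1, (p1 → p0), (p0 ∨ ¬p1) ⊢ p0
  [WL] p1, (p1 → p0), p0 ⊢ p0
    [→L] p1, (p1 → p0) ⊢ p0
      [Ax] p1 ⊢ p1
      [Ax] p0 ⊢ p0
  [¬L] p1, ¬p1 ⊢ 
    [Ax] p1 ⊢ p1

Result: YES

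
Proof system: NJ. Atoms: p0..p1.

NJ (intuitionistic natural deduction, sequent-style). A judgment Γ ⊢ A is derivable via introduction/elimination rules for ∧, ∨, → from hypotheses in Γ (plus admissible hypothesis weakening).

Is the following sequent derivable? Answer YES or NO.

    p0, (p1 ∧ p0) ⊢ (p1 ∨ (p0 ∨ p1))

Derivation trace:
[Wk] p0, (p1 ∧ p0) ⊢ (p1 ∨ (p0 ∨ p1))
  [∨I₂] p0 ⊢ (p1 ∨ (p0 ∨ p1))
    [∨I₁] p0 ⊢ (p0 ∨ p1)
      [Ax] p0 ⊢ p0

Result: YES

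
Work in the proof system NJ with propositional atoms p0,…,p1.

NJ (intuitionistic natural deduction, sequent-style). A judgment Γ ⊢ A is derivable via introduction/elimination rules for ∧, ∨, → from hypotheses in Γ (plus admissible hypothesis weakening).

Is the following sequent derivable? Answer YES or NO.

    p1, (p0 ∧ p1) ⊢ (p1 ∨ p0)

Derivation (root first):
[∨I₁] p1, (p0 ∧ p1) ⊢ (p1 ∨ p0)
  [Wk] p1, (p0 ∧ p1) ⊢ p1
    [Ax] p1 ⊢ p1

Result: YES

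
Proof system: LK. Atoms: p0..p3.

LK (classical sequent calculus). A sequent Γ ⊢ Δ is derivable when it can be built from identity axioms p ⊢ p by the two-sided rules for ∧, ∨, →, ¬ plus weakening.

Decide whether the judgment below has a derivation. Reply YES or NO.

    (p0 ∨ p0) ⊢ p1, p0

Derivation trace:
[∨L] (p0 ∨ p0) ⊢ p1, p0
  [WR] p0 ⊢ p0, p1
    [Ax] p0 ⊢ p0
  [WR] p0 ⊢ p0, p1
    [Ax] p0 ⊢ p0

Result: YES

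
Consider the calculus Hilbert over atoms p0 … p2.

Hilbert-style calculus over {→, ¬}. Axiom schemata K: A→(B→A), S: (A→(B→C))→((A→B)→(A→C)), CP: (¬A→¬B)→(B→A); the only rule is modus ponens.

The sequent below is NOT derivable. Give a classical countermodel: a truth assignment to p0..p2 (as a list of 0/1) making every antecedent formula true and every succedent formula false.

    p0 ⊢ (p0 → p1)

Enumerate valuations to refute Γ ⊢ Δ:
  v=000: Γ:[p0=F] Δ:[(p0 → p1)=T] refutes=False
  v=001: Γ:[p0=F] Δ:[(p0 → p1)=T] refutes=False
  v=010: Γ:[p0=F] Δ:[(p0 → p1)=T] refutes=False
  v=011: Γ:[p0=F] Δ:[(p0 → p1)=T] refutes=False
  v=100: Γ:[p0=T] Δ:[(p0 → p1)=F] refutes=True  ← countermodel

Result: [1, 0, 0]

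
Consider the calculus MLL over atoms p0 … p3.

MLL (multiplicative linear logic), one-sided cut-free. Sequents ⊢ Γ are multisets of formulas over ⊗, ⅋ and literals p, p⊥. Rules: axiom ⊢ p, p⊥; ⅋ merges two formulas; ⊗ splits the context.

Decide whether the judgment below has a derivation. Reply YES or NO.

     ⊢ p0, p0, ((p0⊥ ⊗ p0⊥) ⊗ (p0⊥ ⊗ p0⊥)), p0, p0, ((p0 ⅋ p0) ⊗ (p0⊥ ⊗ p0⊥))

Derivation trace:
[⊗]  ⊢ p0, p0, ((p0⊥ ⊗ p0⊥) ⊗ (p0⊥ ⊗ p0⊥)), p0, p0, ((p0 ⅋ p0) ⊗ (p0⊥ ⊗ p0⊥))
  [⅋]  ⊢ p0, p0, ((p0⊥ ⊗ p0⊥) ⊗ (p0⊥ ⊗ p0⊥)), (p0 ⅋ p0)
    [⊗]  ⊢ p0, p0, p0, p0, ((p0⊥ ⊗ p0⊥) ⊗ (p0⊥ ⊗ p0⊥))
      [⊗]  ⊢ p0, p0, (p0⊥ ⊗ p0⊥)
        [Ax]  ⊢ p0, p0⊥
        [Ax]  ⊢ p0, p0⊥
      [⊗]  ⊢ p0, p0, (p0⊥ ⊗ p0⊥)
        [Ax]  ⊢ p0, p0⊥
        [Ax]  ⊢ p0, p0⊥
  [⊗]  ⊢ p0, p0, (p0⊥ ⊗ p0⊥)
    [Ax]  ⊢ p0, p0⊥
    [Ax]  ⊢ p0, p0⊥

Result: YES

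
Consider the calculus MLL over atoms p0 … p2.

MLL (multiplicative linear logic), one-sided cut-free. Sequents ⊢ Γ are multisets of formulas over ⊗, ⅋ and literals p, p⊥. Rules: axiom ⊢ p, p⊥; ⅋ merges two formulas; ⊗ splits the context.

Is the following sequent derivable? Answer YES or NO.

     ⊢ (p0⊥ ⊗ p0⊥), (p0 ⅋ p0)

Derivation (root first):
[⅋]  ⊢ (p0⊥ ⊗ p0⊥), (p0 ⅋ p0)
  [⊗]  ⊢ p0, p0, (p0⊥ ⊗ p0⊥)
    [Ax]  ⊢ p0, p0⊥
    [Ax]  ⊢ p0, p0⊥

Result: YES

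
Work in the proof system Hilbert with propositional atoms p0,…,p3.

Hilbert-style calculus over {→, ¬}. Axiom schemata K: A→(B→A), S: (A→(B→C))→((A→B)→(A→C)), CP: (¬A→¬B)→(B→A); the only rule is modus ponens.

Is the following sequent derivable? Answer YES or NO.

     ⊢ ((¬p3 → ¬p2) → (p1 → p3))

Truth-table refutation:
  v=0000: Γ:[] Δ:[((¬p3 → ¬p2) → (p1 → p3))=T] refutes=False
  v=0001: Γ:[] Δ:[((¬p3 → ¬p2) → (p1 → p3))=T] refutes=False
  v=0010: Γ:[] Δ:[((¬p3 → ¬p2) → (p1 → p3))=T] refutes=False
  v=0011: Γ:[] Δ:[((¬p3 → ¬p2) → (p1 → p3))=T] refutes=False
  v=0100: Γ:[] Δ:[((¬p3 → ¬p2) → (p1 → p3))=F] refutes=True  ← countermodel

Result: NO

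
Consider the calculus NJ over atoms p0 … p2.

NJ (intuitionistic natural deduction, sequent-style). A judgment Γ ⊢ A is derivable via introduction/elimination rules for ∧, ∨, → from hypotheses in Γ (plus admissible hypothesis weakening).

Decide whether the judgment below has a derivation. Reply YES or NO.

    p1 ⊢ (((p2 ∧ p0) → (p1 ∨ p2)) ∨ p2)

Derivation trace:
[∨I₁] p1 ⊢ (((p2 ∧ p0) → (p1 ∨ p2)) ∨ p2)
  [→I] p1 ⊢ ((p2 ∧ p0) → (p1 ∨ p2))
    [Wk] p1, (p2 ∧ p0) ⊢ (p1 ∨ p2)
      [∨I₁] p1 ⊢ (p1 ∨ p2)
        [Ax] p1 ⊢ p1

Result: YES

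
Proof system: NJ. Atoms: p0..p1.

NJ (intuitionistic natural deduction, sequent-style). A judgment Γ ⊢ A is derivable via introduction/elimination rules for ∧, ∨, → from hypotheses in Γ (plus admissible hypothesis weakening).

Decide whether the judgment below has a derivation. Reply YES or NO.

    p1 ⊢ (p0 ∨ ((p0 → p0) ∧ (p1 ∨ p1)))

Derivation trace:
[∨I₂] p1 ⊢ (p0 ∨ ((p0 → p0) ∧ (p1 ∨ p1)))
  [∧I] p1 ⊢ ((p0 → p0) ∧ (p1 ∨ p1))
    [Wk] p1 ⊢ (p0 → p0)
      [→I]  ⊢ (p0 → p0)
        [Ax] p0 ⊢ p0
    [∨I₁] p1 ⊢ (p1 ∨ p1)
      [Ax] p1 ⊢ p1

Result: YES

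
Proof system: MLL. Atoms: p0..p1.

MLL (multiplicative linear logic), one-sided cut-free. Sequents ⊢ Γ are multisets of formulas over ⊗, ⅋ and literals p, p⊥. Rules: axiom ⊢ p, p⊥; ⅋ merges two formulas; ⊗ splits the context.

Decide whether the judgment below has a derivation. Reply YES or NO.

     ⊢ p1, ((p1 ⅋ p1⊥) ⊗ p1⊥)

Proof tree:
[⊗]  ⊢ p1, ((p1 ⅋ p1⊥) ⊗ p1⊥)
  [⅋]  ⊢ (p1 ⅋ p1⊥)
    [Ax]  ⊢ p1, p1⊥
  [Ax]  ⊢ p1, p1⊥

Result: YES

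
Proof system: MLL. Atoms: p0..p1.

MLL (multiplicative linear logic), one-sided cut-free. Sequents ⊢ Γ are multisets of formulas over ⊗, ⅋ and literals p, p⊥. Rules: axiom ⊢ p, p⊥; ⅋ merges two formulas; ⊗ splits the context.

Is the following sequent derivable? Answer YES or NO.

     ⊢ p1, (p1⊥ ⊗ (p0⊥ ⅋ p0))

Derivation (root first):
[⊗]  ⊢ p1, (p1⊥ ⊗ (p0⊥ ⅋ p0))
  [Ax]  ⊢ p1, p1⊥
  [⅋]  ⊢ (p0⊥ ⅋ p0)
    [Ax]  ⊢ p0, p0⊥

Result: YES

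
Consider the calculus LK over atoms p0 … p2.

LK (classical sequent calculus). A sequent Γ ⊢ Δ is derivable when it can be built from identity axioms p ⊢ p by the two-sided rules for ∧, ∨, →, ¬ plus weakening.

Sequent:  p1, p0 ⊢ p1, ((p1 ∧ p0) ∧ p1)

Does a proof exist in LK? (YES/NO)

Derivation trace:
[∧R] p1, p0 ⊢ p1, ((p1 ∧ p0) ∧ p1)
  [WL] p1, p0, p0 ⊢ (p1 ∧ p0)
    [∧R] p1, p0 ⊢ (p1 ∧ p0)
      [Ax] p1 ⊢ p1
      [Ax] p0 ⊢ p0
  [WR] p1 ⊢ p1, p1
    [Ax] p1 ⊢ p1

Result: YES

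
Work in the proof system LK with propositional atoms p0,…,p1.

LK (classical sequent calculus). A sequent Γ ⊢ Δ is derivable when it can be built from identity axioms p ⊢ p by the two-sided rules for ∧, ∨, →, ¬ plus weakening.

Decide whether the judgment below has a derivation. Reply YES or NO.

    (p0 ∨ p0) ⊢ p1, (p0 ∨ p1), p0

Proof tree:
[∨L] (p0 ∨ p0) ⊢ p1, (p0 ∨ p1), p0
  [∨R] p0 ⊢ (p0 ∨ p1)
    [WR] p0 ⊢ p0, p1
      [Ax] p0 ⊢ p0
  [WR] p0 ⊢ p0, p1
    [Ax] p0 ⊢ p0

Result: YES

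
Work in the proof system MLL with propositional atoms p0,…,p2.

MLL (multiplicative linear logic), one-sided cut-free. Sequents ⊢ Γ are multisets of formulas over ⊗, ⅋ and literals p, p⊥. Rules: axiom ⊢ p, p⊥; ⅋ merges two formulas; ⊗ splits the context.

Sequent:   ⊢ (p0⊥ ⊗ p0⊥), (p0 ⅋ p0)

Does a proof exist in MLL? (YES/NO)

Proof tree:
[⅋]  ⊢ (p0⊥ ⊗ p0⊥), (p0 ⅋ p0)
  [⊗]  ⊢ p0, p0, (p0⊥ ⊗ p0⊥)
    [Ax]  ⊢ p0, p0⊥
    [Ax]  ⊢ p0, p0⊥

Result: YES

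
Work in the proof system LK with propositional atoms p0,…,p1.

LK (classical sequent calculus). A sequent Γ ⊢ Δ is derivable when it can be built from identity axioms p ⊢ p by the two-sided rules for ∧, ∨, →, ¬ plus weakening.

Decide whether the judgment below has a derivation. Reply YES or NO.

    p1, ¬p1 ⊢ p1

Proof tree:
[¬L] p1, ¬p1 ⊢ p1
  [WR] p1 ⊢ p1, p1
    [Ax] p1 ⊢ p1

Result: YES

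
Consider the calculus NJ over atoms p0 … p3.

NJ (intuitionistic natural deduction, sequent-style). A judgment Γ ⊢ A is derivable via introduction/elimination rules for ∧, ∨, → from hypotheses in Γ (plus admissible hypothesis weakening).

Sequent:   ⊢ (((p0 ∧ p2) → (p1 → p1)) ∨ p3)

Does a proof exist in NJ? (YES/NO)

Proof tree:
[∨I₁]  ⊢ (((p0 ∧ p2) → (p1 → p1)) ∨ p3)
  [→I]  ⊢ ((p0 ∧ p2) → (p1 → p1))
    [Wk] (p0 ∧ p2) ⊢ (p1 → p1)
      [→I]  ⊢ (p1 → p1)
        [Ax] p1 ⊢ p1

Result: YES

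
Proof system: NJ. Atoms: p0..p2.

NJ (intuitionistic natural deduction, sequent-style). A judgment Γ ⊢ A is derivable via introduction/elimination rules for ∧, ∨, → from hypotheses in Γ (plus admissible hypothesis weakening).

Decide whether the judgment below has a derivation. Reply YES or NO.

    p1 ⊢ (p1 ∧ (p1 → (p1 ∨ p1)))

Derivation (root first):
[∧I] p1 ⊢ (p1 ∧ (p1 → (p1 ∨ p1)))
  [Ax] p1 ⊢ p1
  [→I]  ⊢ (p1 → (p1 ∨ p1))
    [∨I₂] p1 ⊢ (p1 ∨ p1)
      [Ax] p1 ⊢ p1

Result: YES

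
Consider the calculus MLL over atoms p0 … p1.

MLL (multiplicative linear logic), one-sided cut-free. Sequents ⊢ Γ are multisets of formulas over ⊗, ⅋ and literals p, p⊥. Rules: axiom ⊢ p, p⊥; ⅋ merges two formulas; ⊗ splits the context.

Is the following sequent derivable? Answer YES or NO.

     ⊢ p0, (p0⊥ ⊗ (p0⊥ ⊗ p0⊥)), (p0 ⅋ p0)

Derivation trace:
[⅋]  ⊢ p0, (p0⊥ ⊗ (p0⊥ ⊗ p0⊥)), (p0 ⅋ p0)
  [⊗]  ⊢ p0, p0, p0, (p0⊥ ⊗ (p0⊥ ⊗ p0⊥))
    [Ax]  ⊢ p0, p0⊥
    [⊗]  ⊢ p0, p0, (p0⊥ ⊗ p0⊥)
      [Ax]  ⊢ p0, p0⊥
      [Ax]  ⊢ p0, p0⊥

Result: YES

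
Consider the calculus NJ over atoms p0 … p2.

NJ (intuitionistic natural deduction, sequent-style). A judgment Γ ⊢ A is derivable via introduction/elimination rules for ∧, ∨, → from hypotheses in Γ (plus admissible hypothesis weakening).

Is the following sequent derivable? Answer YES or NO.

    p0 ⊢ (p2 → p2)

Proof tree:
[→I] p0 ⊢ (p2 → p2)
  [Wk] p2, p0 ⊢ p2
    [Ax] p2 ⊢ p2

Result: YES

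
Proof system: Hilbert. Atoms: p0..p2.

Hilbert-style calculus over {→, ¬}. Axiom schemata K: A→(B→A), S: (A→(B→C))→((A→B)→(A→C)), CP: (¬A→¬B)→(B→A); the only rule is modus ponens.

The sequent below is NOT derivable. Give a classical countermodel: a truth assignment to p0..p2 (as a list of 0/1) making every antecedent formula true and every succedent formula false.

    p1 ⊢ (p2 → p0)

Truth-table refutation:
  v=000: Γ:[p1=F] Δ:[(p2 → p0)=T] refutes=False
  v=001: Γ:[p1=F] Δ:[(p2 → p0)=F] refutes=False
  v=010: Γ:[p1=T] Δ:[(p2 → p0)=T] refutes=False
  v=011: Γ:[p1=T] Δ:[(p2 → p0)=F] refutes=True  ← countermodel

Result: [0, 1, 1]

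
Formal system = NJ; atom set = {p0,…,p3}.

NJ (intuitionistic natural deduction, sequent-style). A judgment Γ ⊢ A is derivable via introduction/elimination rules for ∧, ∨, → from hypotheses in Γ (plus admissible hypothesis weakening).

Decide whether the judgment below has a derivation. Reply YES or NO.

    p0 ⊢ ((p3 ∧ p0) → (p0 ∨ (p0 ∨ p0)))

Derivation trace:
[→I] p0 ⊢ ((p3 ∧ p0) → (p0 ∨ (p0 ∨ p0)))
  [∨I₂] p0, (p3 ∧ p0) ⊢ (p0 ∨ (p0 ∨ p0))
    [Wk] p0, (p3 ∧ p0) ⊢ (p0 ∨ p0)
      [∨I₁] p0 ⊢ (p0 ∨ p0)
        [Ax] p0 ⊢ p0

Result: YES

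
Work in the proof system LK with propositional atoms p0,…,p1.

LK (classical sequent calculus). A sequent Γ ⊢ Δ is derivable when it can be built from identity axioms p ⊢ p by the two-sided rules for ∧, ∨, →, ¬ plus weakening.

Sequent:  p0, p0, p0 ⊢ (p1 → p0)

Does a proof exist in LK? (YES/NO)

Proof tree:
[WL] p0, p0, p0 ⊢ (p1 → p0)
  [WL] p0, p0 ⊢ (p1 → p0)
    [→R] p0 ⊢ (p1 → p0)
      [WL] p0, p1 ⊢ p0
        [Ax] p0 ⊢ p0

Result: YES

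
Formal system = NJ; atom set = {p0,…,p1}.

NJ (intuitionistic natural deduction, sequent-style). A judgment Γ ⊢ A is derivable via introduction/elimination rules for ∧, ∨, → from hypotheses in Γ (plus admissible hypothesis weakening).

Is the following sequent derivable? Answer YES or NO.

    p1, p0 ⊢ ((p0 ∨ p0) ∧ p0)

Derivation (root first):
[∧I] p1, p0 ⊢ ((p0 ∨ p0) ∧ p0)
  [∨I₁] p0, p1 ⊢ (p0 ∨ p0)
    [Wk] p0, p1 ⊢ p0
      [Ax] p0 ⊢ p0
  [Ax] p0 ⊢ p0

Result: YES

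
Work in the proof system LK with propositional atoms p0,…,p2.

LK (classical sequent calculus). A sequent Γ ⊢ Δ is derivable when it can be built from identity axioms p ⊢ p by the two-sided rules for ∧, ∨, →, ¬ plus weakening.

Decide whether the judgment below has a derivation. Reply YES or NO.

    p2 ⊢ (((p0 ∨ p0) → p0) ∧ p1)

Search for a countermodel by truth-table:
  v=000: Γ:[p2=F] Δ:[(((p0 ∨ p0) → p0) ∧ p1)=F] refutes=False
  v=001: Γ:[p2=T] Δ:[(((p0 ∨ p0) → p0) ∧ p1)=F] refutes=True  ← countermodel

Result: NO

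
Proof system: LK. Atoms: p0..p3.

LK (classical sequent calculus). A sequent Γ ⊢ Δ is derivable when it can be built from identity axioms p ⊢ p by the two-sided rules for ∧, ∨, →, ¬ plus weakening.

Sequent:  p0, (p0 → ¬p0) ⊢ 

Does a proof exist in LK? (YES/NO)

Derivation trace:
[→L] p0, (p0 → ¬p0) ⊢ 
  [Ax] p0 ⊢ p0
  [¬L] p0, ¬p0 ⊢ 
    [Ax] p0 ⊢ p0

Result: YES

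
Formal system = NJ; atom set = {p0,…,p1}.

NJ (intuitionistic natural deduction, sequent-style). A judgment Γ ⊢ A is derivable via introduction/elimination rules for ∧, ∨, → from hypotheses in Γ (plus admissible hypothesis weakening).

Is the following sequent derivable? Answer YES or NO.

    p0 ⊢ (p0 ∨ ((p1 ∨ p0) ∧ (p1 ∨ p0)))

Derivation trace:
[∨I₂] p0 ⊢ (p0 ∨ ((p1 ∨ p0) ∧ (p1 ∨ p0)))
  [∧I] p0 ⊢ ((p1 ∨ p0) ∧ (p1 ∨ p0))
    [∨I₂] p0 ⊢ (p1 ∨ p0)
      [Ax] p0 ⊢ p0
    [∨I₂] p0 ⊢ (p1 ∨ p0)
      [Ax] p0 ⊢ p0

Result: YES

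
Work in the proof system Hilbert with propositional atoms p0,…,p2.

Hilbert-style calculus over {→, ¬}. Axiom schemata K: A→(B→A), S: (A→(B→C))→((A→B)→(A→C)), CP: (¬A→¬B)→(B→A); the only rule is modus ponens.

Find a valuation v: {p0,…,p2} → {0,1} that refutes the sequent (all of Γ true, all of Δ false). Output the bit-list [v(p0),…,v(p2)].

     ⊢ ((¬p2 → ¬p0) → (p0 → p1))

Enumerate valuations to refute Γ ⊢ Δ:
  v=000: Γ:[] Δ:[((¬p2 → ¬p0) → (p0 → p1))=T] refutes=False
  v=001: Γ:[] Δ:[((¬p2 → ¬p0) → (p0 → p1))=T] refutes=False
  v=010: Γ:[] Δ:[((¬p2 → ¬p0) → (p0 → p1))=T] refutes=False
  v=011: Γ:[] Δ:[((¬p2 → ¬p0) → (p0 → p1))=T] refutes=False
  v=100: Γ:[] Δ:[((¬p2 → ¬p0) → (p0 → p1))=T] refutes=False
  v=101: Γ:[] Δ:[((¬p2 → ¬p0) → (p0 → p1))=F] refutes=True  ← countermodel

Result: [1, 0, 1]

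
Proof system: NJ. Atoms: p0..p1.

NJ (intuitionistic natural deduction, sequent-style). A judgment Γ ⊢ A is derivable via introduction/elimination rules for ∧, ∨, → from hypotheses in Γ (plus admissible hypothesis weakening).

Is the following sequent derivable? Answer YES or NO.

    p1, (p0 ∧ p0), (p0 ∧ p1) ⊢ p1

Derivation trace:
[Wk] p1, (p0 ∧ p0), (p0 ∧ p1) ⊢ p1
  [Wk] p1, (p0 ∧ p0) ⊢ p1
    [Ax] p1 ⊢ p1

Result: YES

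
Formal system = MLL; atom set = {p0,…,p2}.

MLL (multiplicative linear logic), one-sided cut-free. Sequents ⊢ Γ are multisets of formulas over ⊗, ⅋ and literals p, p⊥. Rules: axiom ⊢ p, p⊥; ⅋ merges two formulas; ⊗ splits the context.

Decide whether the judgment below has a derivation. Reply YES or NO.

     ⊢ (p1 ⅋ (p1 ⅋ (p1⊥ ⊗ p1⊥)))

Proof tree:
[⅋]  ⊢ (p1 ⅋ (p1 ⅋ (p1⊥ ⊗ p1⊥)))
  [⅋]  ⊢ p1, (p1 ⅋ (p1⊥ ⊗ p1⊥))
    [⊗]  ⊢ p1, p1, (p1⊥ ⊗ p1⊥)
      [Ax]  ⊢ p1, p1⊥
      [Ax]  ⊢ p1, p1⊥

Result: YES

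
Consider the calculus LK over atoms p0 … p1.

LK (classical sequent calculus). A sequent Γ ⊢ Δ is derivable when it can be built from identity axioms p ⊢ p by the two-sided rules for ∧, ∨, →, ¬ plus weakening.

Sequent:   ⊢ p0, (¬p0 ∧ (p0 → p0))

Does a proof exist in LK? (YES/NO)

Derivation (root first):
[∧R]  ⊢ p0, (¬p0 ∧ (p0 → p0))
  [¬R]  ⊢ p0, ¬p0
    [Ax] p0 ⊢ p0
  [→R]  ⊢ (p0 → p0)
    [Ax] p0 ⊢ p0

Result: YES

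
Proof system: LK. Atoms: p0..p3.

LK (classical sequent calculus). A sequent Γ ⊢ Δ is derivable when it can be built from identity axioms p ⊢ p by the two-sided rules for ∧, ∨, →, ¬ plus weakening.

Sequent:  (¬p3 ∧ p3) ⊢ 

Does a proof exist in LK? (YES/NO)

Proof tree:
[∧L] (¬p3 ∧ p3) ⊢ 
  [¬L] p3, ¬p3 ⊢ 
    [Ax] p3 ⊢ p3

Result: YES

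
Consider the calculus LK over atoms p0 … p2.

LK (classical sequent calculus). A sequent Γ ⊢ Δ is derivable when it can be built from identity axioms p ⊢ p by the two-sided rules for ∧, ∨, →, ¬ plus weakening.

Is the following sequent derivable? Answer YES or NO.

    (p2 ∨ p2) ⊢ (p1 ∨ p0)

Search for a countermodel by truth-table:
  v=000: Γ:[(p2 ∨ p2)=F] Δ:[(p1 ∨ p0)=F] refutes=False
  v=001: Γ:[(p2 ∨ p2)=T] Δ:[(p1 ∨ p0)=F] refutes=True  ← countermodel

Result: NO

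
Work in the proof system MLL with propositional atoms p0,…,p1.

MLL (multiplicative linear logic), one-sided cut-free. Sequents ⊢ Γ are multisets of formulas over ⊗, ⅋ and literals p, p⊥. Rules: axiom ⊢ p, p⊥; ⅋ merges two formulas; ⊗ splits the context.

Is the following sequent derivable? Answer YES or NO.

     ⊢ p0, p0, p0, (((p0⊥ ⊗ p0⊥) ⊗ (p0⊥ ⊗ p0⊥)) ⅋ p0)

Proof tree:
[⅋]  ⊢ p0, p0, p0, (((p0⊥ ⊗ p0⊥) ⊗ (p0⊥ ⊗ p0⊥)) ⅋ p0)
  [⊗]  ⊢ p0, p0, p0, p0, ((p0⊥ ⊗ p0⊥) ⊗ (p0⊥ ⊗ p0⊥))
    [⊗]  ⊢ p0, p0, (p0⊥ ⊗ p0⊥)
      [Ax]  ⊢ p0, p0⊥
      [Ax]  ⊢ p0, p0⊥
    [⊗]  ⊢ p0, p0, (p0⊥ ⊗ p0⊥)
      [Ax]  ⊢ p0, p0⊥
      [Ax]  ⊢ p0, p0⊥

Result: YES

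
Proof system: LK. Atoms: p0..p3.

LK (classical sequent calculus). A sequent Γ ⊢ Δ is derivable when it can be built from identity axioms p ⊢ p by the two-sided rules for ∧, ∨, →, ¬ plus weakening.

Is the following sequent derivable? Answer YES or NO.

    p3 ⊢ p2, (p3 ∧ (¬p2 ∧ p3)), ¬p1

Derivation trace:
[¬R] p3 ⊢ p2, (p3 ∧ (¬p2 ∧ p3)), ¬p1
  [∧R] p1, p3 ⊢ p2, (p3 ∧ (¬p2 ∧ p3))
    [Ax] p3 ⊢ p3
    [∧R] p1, p3 ⊢ p2, (¬p2 ∧ p3)
      [¬R]  ⊢ p2, ¬p2
        [Ax] p2 ⊢ p2
      [WL] p3, p1 ⊢ p3
        [Ax] p3 ⊢ p3

Result: YES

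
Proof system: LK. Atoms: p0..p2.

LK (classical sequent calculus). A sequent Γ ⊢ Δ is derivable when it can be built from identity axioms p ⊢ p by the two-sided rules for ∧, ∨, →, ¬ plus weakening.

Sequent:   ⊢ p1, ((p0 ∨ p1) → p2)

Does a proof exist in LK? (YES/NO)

Enumerate valuations to refute Γ ⊢ Δ:
  v=000: Γ:[] Δ:[p1=F, ((p0 ∨ p1) → p2)=T] refutes=False
  v=001: Γ:[] Δ:[p1=F, ((p0 ∨ p1) → p2)=T] refutes=False
  v=010: Γ:[] Δ:[p1=T, ((p0 ∨ p1) → p2)=F] refutes=False
  v=011: Γ:[] Δ:[p1=T, ((p0 ∨ p1) → p2)=T] refutes=False
  v=100: Γ:[] Δ:[p1=F, ((p0 ∨ p1) → p2)=F] refutes=True  ← countermodel

Result: NO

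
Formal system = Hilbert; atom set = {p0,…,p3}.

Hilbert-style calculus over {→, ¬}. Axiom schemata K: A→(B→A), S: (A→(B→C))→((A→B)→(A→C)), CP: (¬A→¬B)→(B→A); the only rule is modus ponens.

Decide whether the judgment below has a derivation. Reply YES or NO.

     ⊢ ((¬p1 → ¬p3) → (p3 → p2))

Search for a countermodel by truth-table:
  v=0000: Γ:[] Δ:[((¬p1 → ¬p3) → (p3 → p2))=T] refutes=False
  v=0001: Γ:[] Δ:[((¬p1 → ¬p3) → (p3 → p2))=T] refutes=False
  v=0010: Γ:[] Δ:[((¬p1 → ¬p3) → (p3 → p2))=T] refutes=False
  v=0011: Γ:[] Δ:[((¬p1 → ¬p3) → (p3 → p2))=T] refutes=False
  v=0100: Γ:[] Δ:[((¬p1 → ¬p3) → (p3 → p2))=T] refutes=False
  v=0101: Γ:[] Δ:[((¬p1 → ¬p3) → (p3 → p2))=F] refutes=True  ← countermodel

Result: NO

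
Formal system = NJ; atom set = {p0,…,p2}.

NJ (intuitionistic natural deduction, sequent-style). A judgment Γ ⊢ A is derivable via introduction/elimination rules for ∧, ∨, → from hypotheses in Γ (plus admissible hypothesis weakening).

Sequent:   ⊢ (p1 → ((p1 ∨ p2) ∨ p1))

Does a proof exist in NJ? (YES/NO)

Derivation trace:
[→I]  ⊢ (p1 → ((p1 ∨ p2) ∨ p1))
  [∨I₁] p1 ⊢ ((p1 ∨ p2) ∨ p1)
    [∨I₁] p1 ⊢ (p1 ∨ p2)
      [Ax] p1 ⊢ p1

Result: YES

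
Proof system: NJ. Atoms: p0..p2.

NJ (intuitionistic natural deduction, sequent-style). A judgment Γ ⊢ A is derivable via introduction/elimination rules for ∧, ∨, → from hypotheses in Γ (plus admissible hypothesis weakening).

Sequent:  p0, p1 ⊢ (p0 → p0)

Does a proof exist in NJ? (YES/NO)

Proof tree:
[Wk] p0, p1 ⊢ (p0 → p0)
  [Wk] p0 ⊢ (p0 → p0)
    [→I]  ⊢ (p0 → p0)
      [Ax] p0 ⊢ p0

Result: YES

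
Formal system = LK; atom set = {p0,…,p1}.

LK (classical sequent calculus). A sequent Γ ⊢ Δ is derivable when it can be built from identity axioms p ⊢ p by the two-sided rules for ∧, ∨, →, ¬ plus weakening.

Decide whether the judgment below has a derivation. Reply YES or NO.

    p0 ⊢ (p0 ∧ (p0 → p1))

Enumerate valuations to refute Γ ⊢ Δ:
  v=00: Γ:[p0=F] Δ:[(p0 ∧ (p0 → p1))=F] refutes=False
  v=01: Γ:[p0=F] Δ:[(p0 ∧ (p0 → p1))=F] refutes=False
  v=10: Γ:[p0=T] Δ:[(p0 ∧ (p0 → p1))=F] refutes=True  ← countermodel

Result: NO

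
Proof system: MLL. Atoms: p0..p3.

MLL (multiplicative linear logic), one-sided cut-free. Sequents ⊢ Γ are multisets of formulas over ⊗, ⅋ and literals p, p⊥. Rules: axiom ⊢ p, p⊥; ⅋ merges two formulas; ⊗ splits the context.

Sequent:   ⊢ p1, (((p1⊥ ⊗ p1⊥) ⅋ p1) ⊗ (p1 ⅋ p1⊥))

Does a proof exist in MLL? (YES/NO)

Derivation trace:
[⊗]  ⊢ p1, (((p1⊥ ⊗ p1⊥) ⅋ p1) ⊗ (p1 ⅋ p1⊥))
  [⅋]  ⊢ p1, ((p1⊥ ⊗ p1⊥) ⅋ p1)
    [⊗]  ⊢ p1, p1, (p1⊥ ⊗ p1⊥)
      [Ax]  ⊢ p1, p1⊥
      [Ax]  ⊢ p1, p1⊥
  [⅋]  ⊢ (p1 ⅋ p1⊥)
    [Ax]  ⊢ p1, p1⊥

Result: YES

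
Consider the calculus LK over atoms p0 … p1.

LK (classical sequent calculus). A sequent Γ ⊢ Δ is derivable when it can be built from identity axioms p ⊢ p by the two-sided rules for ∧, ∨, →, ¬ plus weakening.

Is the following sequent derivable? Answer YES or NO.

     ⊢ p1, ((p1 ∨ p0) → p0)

Proof tree:
[→R]  ⊢ p1, ((p1 ∨ p0) → p0)
  [∨L] (p1 ∨ p0) ⊢ p1, p0
    [Ax] p1 ⊢ p1
    [Ax] p0 ⊢ p0

Result: YES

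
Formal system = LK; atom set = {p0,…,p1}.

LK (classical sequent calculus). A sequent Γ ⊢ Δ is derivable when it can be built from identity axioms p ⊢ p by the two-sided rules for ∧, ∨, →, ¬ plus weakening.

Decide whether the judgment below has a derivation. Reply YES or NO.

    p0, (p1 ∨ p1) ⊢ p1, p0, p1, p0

Derivation trace:
[WR] p0, (p1 ∨ p1) ⊢ p1, p0, p1, p0
  [WR] p0, (p1 ∨ p1) ⊢ p1, p0, p1
    [∨L] p0, (p1 ∨ p1) ⊢ p1, p0
      [WL] p0, p1 ⊢ p0
        [Ax] p0 ⊢ p0
      [Ax] p1 ⊢ p1

Result: YES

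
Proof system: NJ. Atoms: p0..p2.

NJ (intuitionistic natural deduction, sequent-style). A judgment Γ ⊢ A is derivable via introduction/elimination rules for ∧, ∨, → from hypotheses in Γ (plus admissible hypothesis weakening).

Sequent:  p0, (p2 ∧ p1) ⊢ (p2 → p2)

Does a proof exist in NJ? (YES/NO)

Proof tree:
[Wk] p0, (p2 ∧ p1) ⊢ (p2 → p2)
  [→I] p0 ⊢ (p2 → p2)
    [Wk] p2, p0 ⊢ p2
      [Ax] p2 ⊢ p2

Result: YES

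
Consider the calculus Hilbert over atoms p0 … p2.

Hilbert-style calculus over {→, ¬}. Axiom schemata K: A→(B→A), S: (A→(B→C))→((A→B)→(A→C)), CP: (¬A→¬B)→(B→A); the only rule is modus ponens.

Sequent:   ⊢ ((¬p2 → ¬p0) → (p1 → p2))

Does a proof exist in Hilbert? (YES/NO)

Search for a countermodel by truth-table:
  v=000: Γ:[] Δ:[((¬p2 → ¬p0) → (p1 → p2))=T] refutes=False
  v=001: Γ:[] Δ:[((¬p2 → ¬p0) → (p1 → p2))=T] refutes=False
  v=010: Γ:[] Δ:[((¬p2 → ¬p0) → (p1 → p2))=F] refutes=True  ← countermodel

Result: NO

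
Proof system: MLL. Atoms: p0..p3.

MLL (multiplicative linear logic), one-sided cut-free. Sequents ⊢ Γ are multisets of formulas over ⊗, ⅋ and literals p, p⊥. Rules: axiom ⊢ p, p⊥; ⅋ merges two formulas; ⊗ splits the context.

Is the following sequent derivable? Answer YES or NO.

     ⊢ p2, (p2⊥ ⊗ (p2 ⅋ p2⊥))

Derivation trace:
[⊗]  ⊢ p2, (p2⊥ ⊗ (p2 ⅋ p2⊥))
  [Ax]  ⊢ p2, p2⊥
  [⅋]  ⊢ (p2 ⅋ p2⊥)
    [Ax]  ⊢ p2, p2⊥

Result: YES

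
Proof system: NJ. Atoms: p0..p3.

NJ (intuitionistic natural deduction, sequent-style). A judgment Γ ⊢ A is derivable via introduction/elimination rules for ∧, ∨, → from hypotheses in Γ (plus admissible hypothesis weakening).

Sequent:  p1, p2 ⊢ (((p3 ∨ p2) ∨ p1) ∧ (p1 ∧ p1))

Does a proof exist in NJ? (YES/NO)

Derivation trace:
[∧I] p1, p2 ⊢ (((p3 ∨ p2) ∨ p1) ∧ (p1 ∧ p1))
  [∨I₁] p2 ⊢ ((p3 ∨ p2) ∨ p1)
    [∨I₂] p2 ⊢ (p3 ∨ p2)
      [Ax] p2 ⊢ p2
  [∧I] p1 ⊢ (p1 ∧ p1)
    [Ax] p1 ⊢ p1
    [Ax] p1 ⊢ p1

Result: YES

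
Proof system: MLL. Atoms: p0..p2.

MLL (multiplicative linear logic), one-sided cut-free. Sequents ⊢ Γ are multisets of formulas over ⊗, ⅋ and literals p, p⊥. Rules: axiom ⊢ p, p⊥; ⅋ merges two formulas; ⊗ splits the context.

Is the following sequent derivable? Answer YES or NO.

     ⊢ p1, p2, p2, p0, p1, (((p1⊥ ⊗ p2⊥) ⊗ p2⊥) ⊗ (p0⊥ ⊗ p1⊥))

Proof tree:
[⊗]  ⊢ p1, p2, p2, p0, p1, (((p1⊥ ⊗ p2⊥) ⊗ p2⊥) ⊗ (p0⊥ ⊗ p1⊥))
  [⊗]  ⊢ p1, p2, p2, ((p1⊥ ⊗ p2⊥) ⊗ p2⊥)
    [⊗]  ⊢ p1, p2, (p1⊥ ⊗ p2⊥)
      [Ax]  ⊢ p1, p1⊥
      [Ax]  ⊢ p2, p2⊥
    [Ax]  ⊢ p2, p2⊥
  [⊗]  ⊢ p0, p1, (p0⊥ ⊗ p1⊥)
    [Ax]  ⊢ p0, p0⊥
    [Ax]  ⊢ p1, p1⊥

Result: YES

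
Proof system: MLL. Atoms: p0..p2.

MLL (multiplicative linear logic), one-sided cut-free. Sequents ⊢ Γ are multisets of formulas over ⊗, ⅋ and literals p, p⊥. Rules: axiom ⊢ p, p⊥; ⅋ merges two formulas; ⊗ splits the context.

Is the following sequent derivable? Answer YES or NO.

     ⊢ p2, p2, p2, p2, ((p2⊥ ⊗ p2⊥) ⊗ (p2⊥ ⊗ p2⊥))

Derivation (root first):
[⊗]  ⊢ p2, p2, p2, p2, ((p2⊥ ⊗ p2⊥) ⊗ (p2⊥ ⊗ p2⊥))
  [⊗]  ⊢ p2, p2, (p2⊥ ⊗ p2⊥)
    [Ax]  ⊢ p2, p2⊥
    [Ax]  ⊢ p2, p2⊥
  [⊗]  ⊢ p2, p2, (p2⊥ ⊗ p2⊥)
    [Ax]  ⊢ p2, p2⊥
    [Ax]  ⊢ p2, p2⊥

Result: YES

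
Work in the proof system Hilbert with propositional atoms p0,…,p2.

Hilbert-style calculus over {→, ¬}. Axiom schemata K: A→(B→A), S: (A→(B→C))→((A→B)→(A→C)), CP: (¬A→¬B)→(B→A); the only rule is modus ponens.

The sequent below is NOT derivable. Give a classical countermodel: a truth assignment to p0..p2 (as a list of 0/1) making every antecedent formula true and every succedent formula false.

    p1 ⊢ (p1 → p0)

Truth-table refutation:
  v=000: Γ:[p1=F] Δ:[(p1 → p0)=T] refutes=False
  v=001: Γ:[p1=F] Δ:[(p1 → p0)=T] refutes=False
  v=010: Γ:[p1=T] Δ:[(p1 → p0)=F] refutes=True  ← countermodel

Result: [0, 1, 0]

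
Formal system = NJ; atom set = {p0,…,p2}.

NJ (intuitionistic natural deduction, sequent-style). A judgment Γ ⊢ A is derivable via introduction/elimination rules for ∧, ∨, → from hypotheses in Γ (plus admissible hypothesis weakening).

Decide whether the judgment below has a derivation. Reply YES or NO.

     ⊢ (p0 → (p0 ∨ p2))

Derivation (root first):
[→I]  ⊢ (p0 → (p0 ∨ p2))
  [∨I₁] p0 ⊢ (p0 ∨ p2)
    [Ax] p0 ⊢ p0

Result: YES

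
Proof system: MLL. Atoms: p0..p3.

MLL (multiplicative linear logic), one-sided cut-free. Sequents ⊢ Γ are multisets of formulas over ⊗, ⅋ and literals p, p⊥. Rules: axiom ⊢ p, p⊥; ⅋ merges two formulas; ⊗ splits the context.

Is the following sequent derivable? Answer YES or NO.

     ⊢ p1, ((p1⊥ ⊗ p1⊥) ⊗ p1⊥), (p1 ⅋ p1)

Proof tree:
[⅋]  ⊢ p1, ((p1⊥ ⊗ p1⊥) ⊗ p1⊥), (p1 ⅋ p1)
  [⊗]  ⊢ p1, p1, p1, ((p1⊥ ⊗ p1⊥) ⊗ p1⊥)
    [⊗]  ⊢ p1, p1, (p1⊥ ⊗ p1⊥)
      [Ax]  ⊢ p1, p1⊥
      [Ax]  ⊢ p1, p1⊥
    [Ax]  ⊢ p1, p1⊥

Result: YES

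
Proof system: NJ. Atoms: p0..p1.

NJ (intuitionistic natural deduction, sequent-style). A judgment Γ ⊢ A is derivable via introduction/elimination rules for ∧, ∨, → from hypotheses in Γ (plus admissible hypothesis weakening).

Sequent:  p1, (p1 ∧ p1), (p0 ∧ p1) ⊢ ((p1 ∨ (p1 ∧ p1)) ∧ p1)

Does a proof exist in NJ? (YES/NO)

Derivation trace:
[∧I] p1, (p1 ∧ p1), (p0 ∧ p1) ⊢ ((p1 ∨ (p1 ∧ p1)) ∧ p1)
  [∨I₂] p1, (p1 ∧ p1) ⊢ (p1 ∨ (p1 ∧ p1))
    [∧I] p1, (p1 ∧ p1) ⊢ (p1 ∧ p1)
      [Wk] p1, (p1 ∧ p1) ⊢ p1
        [Ax] p1 ⊢ p1
      [Ax] p1 ⊢ p1
  [Wk] p1, (p1 ∧ p1), (p0 ∧ p1) ⊢ p1
    [Wk] p1, (p1 ∧ p1) ⊢ p1
      [Ax] p1 ⊢ p1

Result: YES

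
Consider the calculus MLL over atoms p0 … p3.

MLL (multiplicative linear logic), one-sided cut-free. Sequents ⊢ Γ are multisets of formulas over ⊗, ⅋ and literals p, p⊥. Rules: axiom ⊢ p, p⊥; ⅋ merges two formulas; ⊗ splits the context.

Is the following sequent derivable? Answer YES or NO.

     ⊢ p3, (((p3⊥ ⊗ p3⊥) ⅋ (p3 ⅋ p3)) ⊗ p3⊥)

Derivation trace:
[⊗]  ⊢ p3, (((p3⊥ ⊗ p3⊥) ⅋ (p3 ⅋ p3)) ⊗ p3⊥)
  [⅋]  ⊢ ((p3⊥ ⊗ p3⊥) ⅋ (p3 ⅋ p3))
    [⅋]  ⊢ (p3⊥ ⊗ p3⊥), (p3 ⅋ p3)
      [⊗]  ⊢ p3, p3, (p3⊥ ⊗ p3⊥)
        [Ax]  ⊢ p3, p3⊥
        [Ax]  ⊢ p3, p3⊥
  [Ax]  ⊢ p3, p3⊥

Result: YES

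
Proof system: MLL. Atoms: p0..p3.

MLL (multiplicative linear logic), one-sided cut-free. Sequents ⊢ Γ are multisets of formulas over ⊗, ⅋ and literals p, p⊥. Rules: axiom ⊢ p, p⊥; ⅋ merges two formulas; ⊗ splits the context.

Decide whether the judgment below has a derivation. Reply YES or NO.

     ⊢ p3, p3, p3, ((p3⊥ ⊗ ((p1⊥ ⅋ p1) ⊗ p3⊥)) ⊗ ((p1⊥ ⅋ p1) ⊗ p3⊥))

Derivation (root first):
[⊗]  ⊢ p3, p3, p3, ((p3⊥ ⊗ ((p1⊥ ⅋ p1) ⊗ p3⊥)) ⊗ ((p1⊥ ⅋ p1) ⊗ p3⊥))
  [⊗]  ⊢ p3, p3, (p3⊥ ⊗ ((p1⊥ ⅋ p1) ⊗ p3⊥))
    [Ax]  ⊢ p3, p3⊥
    [⊗]  ⊢ p3, ((p1⊥ ⅋ p1) ⊗ p3⊥)
      [⅋]  ⊢ (p1⊥ ⅋ p1)
        [Ax]  ⊢ p1, p1⊥
      [Ax]  ⊢ p3, p3⊥
  [⊗]  ⊢ p3, ((p1⊥ ⅋ p1) ⊗ p3⊥)
    [⅋]  ⊢ (p1⊥ ⅋ p1)
      [Ax]  ⊢ p1, p1⊥
    [Ax]  ⊢ p3, p3⊥

Result: YES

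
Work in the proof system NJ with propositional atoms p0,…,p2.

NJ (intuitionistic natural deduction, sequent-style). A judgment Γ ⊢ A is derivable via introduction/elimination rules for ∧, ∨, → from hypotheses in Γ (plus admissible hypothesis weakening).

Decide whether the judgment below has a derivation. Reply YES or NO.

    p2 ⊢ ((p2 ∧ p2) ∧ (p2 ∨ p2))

Derivation (root first):
[∧I] p2 ⊢ ((p2 ∧ p2) ∧ (p2 ∨ p2))
  [∧I] p2 ⊢ (p2 ∧ p2)
    [Ax] p2 ⊢ p2
    [Ax] p2 ⊢ p2
  [∨I₁] p2 ⊢ (p2 ∨ p2)
    [Ax] p2 ⊢ p2

Result: YES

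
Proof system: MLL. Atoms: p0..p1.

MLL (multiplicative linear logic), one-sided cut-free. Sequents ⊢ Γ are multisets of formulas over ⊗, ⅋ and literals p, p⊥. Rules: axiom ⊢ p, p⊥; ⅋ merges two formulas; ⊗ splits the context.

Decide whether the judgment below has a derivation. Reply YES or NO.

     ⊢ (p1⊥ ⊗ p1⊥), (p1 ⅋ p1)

Proof tree:
[⅋]  ⊢ (p1⊥ ⊗ p1⊥), (p1 ⅋ p1)
  [⊗]  ⊢ p1, p1, (p1⊥ ⊗ p1⊥)
    [Ax]  ⊢ p1, p1⊥
    [Ax]  ⊢ p1, p1⊥

Result: YES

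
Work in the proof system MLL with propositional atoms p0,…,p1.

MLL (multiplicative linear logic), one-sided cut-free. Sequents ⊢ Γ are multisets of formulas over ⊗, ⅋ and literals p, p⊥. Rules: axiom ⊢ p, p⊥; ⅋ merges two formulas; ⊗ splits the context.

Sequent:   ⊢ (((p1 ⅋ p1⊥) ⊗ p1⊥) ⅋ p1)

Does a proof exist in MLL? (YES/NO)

Proof tree:
[⅋]  ⊢ (((p1 ⅋ p1⊥) ⊗ p1⊥) ⅋ p1)
  [⊗]  ⊢ p1, ((p1 ⅋ p1⊥) ⊗ p1⊥)
    [⅋]  ⊢ (p1 ⅋ p1⊥)
      [Ax]  ⊢ p1, p1⊥
    [Ax]  ⊢ p1, p1⊥

Result: YES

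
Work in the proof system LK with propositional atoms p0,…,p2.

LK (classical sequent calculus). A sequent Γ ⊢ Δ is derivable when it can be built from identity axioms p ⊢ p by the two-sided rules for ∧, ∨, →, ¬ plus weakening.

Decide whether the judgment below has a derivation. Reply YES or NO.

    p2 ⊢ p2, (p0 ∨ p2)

Derivation trace:
[∨R] p2 ⊢ p2, (p0 ∨ p2)
  [WR] p2 ⊢ p2, p0, p2
    [WR] p2 ⊢ p2, p0
      [Ax] p2 ⊢ p2

Result: YES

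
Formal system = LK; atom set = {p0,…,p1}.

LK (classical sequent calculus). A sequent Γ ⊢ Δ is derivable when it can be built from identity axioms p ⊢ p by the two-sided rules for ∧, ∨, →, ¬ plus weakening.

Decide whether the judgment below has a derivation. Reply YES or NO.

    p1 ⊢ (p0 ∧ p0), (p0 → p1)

Derivation trace:
[→R] p1 ⊢ (p0 ∧ p0), (p0 → p1)
  [∧R] p1, p0 ⊢ p1, (p0 ∧ p0)
    [Ax] p0 ⊢ p0
    [WR] p1 ⊢ p1, p0
      [Ax] p1 ⊢ p1

Result: YES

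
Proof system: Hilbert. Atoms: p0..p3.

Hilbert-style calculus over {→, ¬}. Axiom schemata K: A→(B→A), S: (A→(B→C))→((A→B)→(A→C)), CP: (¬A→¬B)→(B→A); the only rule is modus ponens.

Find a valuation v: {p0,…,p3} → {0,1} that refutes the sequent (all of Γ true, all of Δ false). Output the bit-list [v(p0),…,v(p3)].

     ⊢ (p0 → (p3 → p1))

Search for a countermodel by truth-table:
  v=0000: Γ:[] Δ:[(p0 → (p3 → p1))=T] refutes=False
  v=0001: Γ:[] Δ:[(p0 → (p3 → p1))=T] refutes=False
  v=0010: Γ:[] Δ:[(p0 → (p3 → p1))=T] refutes=False
  v=0011: Γ:[] Δ:[(p0 → (p3 → p1))=T] refutes=False
  v=0100: Γ:[] Δ:[(p0 → (p3 → p1))=T] refutes=False
  v=0101: Γ:[] Δ:[(p0 → (p3 → p1))=T] refutes=False
  v=0110: Γ:[] Δ:[(p0 → (p3 → p1))=T] refutes=False
  v=0111: Γ:[] Δ:[(p0 → (p3 → p1))=T] refutes=False
  v=1000: Γ:[] Δ:[(p0 → (p3 → p1))=T] refutes=False
  v=1001: Γ:[] Δ:[(p0 → (p3 → p1))=F] refutes=True  ← countermodel

Result: [1, 0, 0, 1]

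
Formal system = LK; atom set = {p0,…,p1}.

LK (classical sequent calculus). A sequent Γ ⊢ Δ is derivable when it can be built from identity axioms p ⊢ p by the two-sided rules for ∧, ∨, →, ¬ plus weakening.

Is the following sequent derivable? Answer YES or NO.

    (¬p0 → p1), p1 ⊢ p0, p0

Truth-table refutation:
  v=00: Γ:[(¬p0 → p1)=F, p1=F] Δ:[p0=F, p0=F] refutes=False
  v=01: Γ:[(¬p0 → p1)=T, p1=T] Δ:[p0=F, p0=F] refutes=True  ← countermodel

Result: NO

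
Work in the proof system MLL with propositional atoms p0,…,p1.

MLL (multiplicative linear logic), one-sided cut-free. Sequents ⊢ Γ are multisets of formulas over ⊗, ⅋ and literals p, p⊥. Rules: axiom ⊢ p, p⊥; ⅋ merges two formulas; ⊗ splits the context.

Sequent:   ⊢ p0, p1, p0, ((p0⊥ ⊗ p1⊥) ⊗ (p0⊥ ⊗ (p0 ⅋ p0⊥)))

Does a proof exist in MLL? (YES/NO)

Derivation (root first):
[⊗]  ⊢ p0, p1, p0, ((p0⊥ ⊗ p1⊥) ⊗ (p0⊥ ⊗ (p0 ⅋ p0⊥)))
  [⊗]  ⊢ p0, p1, (p0⊥ ⊗ p1⊥)
    [Ax]  ⊢ p0, p0⊥
    [Ax]  ⊢ p1, p1⊥
  [⊗]  ⊢ p0, (p0⊥ ⊗ (p0 ⅋ p0⊥))
    [Ax]  ⊢ p0, p0⊥
    [⅋]  ⊢ (p0 ⅋ p0⊥)
      [Ax]  ⊢ p0, p0⊥

Result: YES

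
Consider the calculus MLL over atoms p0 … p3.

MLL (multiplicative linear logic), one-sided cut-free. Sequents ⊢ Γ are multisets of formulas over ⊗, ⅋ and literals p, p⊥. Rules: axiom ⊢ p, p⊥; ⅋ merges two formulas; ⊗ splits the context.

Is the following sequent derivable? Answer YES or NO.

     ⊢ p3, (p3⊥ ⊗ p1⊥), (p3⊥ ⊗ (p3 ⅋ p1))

Derivation trace:
[⊗]  ⊢ p3, (p3⊥ ⊗ p1⊥), (p3⊥ ⊗ (p3 ⅋ p1))
  [Ax]  ⊢ p3, p3⊥
  [⅋]  ⊢ (p3⊥ ⊗ p1⊥), (p3 ⅋ p1)
    [⊗]  ⊢ p3, p1, (p3⊥ ⊗ p1⊥)
      [Ax]  ⊢ p3, p3⊥
      [Ax]  ⊢ p1, p1⊥

Result: YES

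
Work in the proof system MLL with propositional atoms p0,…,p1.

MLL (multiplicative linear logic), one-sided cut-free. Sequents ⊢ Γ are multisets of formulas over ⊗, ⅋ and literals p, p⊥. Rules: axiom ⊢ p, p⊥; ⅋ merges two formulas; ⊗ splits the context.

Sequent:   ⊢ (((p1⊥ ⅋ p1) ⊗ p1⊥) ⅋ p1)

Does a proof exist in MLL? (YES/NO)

Proof tree:
[⅋]  ⊢ (((p1⊥ ⅋ p1) ⊗ p1⊥) ⅋ p1)
  [⊗]  ⊢ p1, ((p1⊥ ⅋ p1) ⊗ p1⊥)
    [⅋]  ⊢ (p1⊥ ⅋ p1)
      [Ax]  ⊢ p1, p1⊥
    [Ax]  ⊢ p1, p1⊥

Result: YES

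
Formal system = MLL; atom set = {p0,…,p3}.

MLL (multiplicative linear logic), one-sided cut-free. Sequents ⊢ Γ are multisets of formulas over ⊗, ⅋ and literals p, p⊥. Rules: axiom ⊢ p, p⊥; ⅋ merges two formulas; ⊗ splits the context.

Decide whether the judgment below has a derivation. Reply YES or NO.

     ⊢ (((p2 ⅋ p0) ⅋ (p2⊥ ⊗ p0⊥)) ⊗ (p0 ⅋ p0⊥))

Derivation trace:
[⊗]  ⊢ (((p2 ⅋ p0) ⅋ (p2⊥ ⊗ p0⊥)) ⊗ (p0 ⅋ p0⊥))
  [⅋]  ⊢ ((p2 ⅋ p0) ⅋ (p2⊥ ⊗ p0⊥))
    [⅋]  ⊢ (p2⊥ ⊗ p0⊥), (p2 ⅋ p0)
      [⊗]  ⊢ p2, p0, (p2⊥ ⊗ p0⊥)
        [Ax]  ⊢ p2, p2⊥
        [Ax]  ⊢ p0, p0⊥
  [⅋]  ⊢ (p0 ⅋ p0⊥)
    [Ax]  ⊢ p0, p0⊥

Result: YES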